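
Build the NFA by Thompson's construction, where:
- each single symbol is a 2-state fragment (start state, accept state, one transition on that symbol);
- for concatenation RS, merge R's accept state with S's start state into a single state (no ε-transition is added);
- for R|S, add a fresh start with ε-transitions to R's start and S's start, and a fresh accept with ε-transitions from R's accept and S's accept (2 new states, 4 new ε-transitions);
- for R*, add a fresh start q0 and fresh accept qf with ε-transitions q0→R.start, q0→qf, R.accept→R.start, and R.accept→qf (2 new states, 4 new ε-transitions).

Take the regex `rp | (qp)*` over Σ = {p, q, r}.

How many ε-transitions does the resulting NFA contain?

Recursing over subexpressions:
Each of the 4 symbol leaves contributes 0 ε-transitions.
  rp → 0 ε-transitions
  qp → 0 ε-transitions
  (qp)* → 4 ε-transitions
  rp | (qp)* → 8 ε-transitions

8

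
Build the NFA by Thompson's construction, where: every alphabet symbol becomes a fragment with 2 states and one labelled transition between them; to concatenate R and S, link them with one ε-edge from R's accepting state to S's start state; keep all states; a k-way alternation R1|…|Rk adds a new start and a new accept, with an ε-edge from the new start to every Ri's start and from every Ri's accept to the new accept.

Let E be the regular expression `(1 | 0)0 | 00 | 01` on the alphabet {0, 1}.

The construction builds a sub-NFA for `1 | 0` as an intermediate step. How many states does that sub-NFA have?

6

Fragment for `1 | 0`:
Each of the 2 symbol leaves contributes a 2-state fragment.
  1 | 0 : 6 states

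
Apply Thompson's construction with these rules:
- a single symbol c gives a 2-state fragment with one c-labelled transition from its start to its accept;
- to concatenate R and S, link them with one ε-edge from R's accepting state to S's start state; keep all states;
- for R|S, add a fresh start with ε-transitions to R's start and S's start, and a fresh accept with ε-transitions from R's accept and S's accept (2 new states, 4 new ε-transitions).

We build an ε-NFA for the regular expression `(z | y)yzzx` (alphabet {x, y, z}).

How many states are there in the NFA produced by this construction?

14

Bottom-up over the parse tree:
Each of the 6 symbol leaves contributes a 2-state fragment.
  z | y — 6 states
  (z | y)yzzx — 14 states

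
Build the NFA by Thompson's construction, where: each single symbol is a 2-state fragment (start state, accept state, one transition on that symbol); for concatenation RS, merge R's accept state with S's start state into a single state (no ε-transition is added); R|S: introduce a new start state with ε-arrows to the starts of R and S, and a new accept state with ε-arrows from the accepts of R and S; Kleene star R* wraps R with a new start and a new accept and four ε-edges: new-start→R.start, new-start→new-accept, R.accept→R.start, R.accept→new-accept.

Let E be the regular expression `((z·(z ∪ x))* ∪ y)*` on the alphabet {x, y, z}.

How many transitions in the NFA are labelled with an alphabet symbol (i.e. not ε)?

4

By structural recursion:
Each of the 4 symbol leaves contributes exactly 1 symbol transition.
  z ∪ x : 2 symbol transitions
  z·(z ∪ x) : 3 symbol transitions
  (z·(z ∪ x))* : 3 symbol transitions
  (z·(z ∪ x))* ∪ y : 4 symbol transitions
  ((z·(z ∪ x))* ∪ y)* : 4 symbol transitions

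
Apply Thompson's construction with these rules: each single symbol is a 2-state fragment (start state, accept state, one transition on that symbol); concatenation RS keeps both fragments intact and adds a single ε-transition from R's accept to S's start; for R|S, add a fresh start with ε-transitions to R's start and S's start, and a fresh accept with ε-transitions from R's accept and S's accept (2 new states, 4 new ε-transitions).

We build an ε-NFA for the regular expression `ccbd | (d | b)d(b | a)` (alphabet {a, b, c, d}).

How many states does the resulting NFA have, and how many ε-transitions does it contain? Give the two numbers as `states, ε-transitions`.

24, 17

By structural recursion:
Each of the 9 symbol leaves contributes 2 states and 0 ε-transitions.
  ccbd → 8 states, 3 ε-transitions
  d | b → 6 states, 4 ε-transitions
  b | a → 6 states, 4 ε-transitions
  (d | b)d(b | a) → 14 states, 10 ε-transitions
  ccbd | (d | b)d(b | a) → 24 states, 17 ε-transitions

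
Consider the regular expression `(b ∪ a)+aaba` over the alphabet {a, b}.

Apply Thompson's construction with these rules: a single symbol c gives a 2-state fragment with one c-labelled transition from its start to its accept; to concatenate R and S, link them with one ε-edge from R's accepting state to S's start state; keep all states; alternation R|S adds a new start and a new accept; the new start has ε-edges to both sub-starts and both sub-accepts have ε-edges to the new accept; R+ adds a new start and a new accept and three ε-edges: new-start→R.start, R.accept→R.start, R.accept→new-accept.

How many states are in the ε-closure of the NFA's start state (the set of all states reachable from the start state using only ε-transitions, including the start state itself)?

Work bottom-up. For each fragment F, track |ε-closure(F.start)| and whether F's accept lies in that closure (i.e. whether F accepts ε). A single-symbol fragment has closure size 1 and does not accept ε.
  b ∪ a → new start ε-reaches every alternative's start; none of them accept ε, so the new accept is not reached: |closure| = 1 + 1 + 1 = 3
  (b ∪ a)+ → |closure| = 1 + 3 = 4 (the body doesn't accept ε, so the new accept is not reached)
  (b ∪ a)+aaba → |closure| equals the left operand's closure size = 4 (its accept is not ε-reachable, so the closure stops there)

4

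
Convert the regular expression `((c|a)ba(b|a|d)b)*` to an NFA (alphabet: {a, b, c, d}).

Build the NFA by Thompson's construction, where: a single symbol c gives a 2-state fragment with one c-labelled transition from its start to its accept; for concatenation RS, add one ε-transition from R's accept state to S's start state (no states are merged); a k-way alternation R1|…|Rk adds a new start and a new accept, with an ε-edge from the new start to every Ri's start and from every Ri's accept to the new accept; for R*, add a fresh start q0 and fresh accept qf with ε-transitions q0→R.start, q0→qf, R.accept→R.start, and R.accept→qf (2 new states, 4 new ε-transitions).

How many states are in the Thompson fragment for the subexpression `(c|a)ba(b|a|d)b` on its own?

20

Fragment for `(c|a)ba(b|a|d)b`:
Each of the 8 symbol leaves contributes a 2-state fragment.
  c|a — 6 states
  b|a|d — 8 states
  (c|a)ba(b|a|d)b — 20 states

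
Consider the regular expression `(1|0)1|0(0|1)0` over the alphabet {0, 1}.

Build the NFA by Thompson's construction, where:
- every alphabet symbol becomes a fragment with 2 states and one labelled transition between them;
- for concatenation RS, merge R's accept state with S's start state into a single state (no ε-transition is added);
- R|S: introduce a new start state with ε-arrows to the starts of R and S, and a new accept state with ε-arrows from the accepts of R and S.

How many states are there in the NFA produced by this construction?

17

Recursing over subexpressions:
Each of the 7 symbol leaves contributes a 2-state fragment.
  1|0 = 6 states
  (1|0)1 = 7 states
  0|1 = 6 states
  0(0|1)0 = 8 states
  (1|0)1|0(0|1)0 = 17 states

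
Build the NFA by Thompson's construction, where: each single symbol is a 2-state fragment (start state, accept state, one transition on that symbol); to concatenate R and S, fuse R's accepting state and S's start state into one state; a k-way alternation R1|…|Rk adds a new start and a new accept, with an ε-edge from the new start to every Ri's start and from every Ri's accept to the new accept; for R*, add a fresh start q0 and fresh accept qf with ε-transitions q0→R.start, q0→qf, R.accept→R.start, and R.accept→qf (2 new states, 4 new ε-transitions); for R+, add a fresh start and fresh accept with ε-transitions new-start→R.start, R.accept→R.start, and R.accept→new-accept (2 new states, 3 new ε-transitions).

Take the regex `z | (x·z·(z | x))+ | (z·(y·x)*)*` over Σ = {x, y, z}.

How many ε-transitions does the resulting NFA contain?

Building bottom-up:
Each of the 8 symbol leaves contributes 0 ε-transitions.
  z | x : 4 ε-transitions
  x·z·(z | x) : 4 ε-transitions
  (x·z·(z | x))+ : 7 ε-transitions
  y·x : 0 ε-transitions
  (y·x)* : 4 ε-transitions
  z·(y·x)* : 4 ε-transitions
  (z·(y·x)*)* : 8 ε-transitions
  z | (x·z·(z | x))+ | (z·(y·x)*)* : 21 ε-transitions

21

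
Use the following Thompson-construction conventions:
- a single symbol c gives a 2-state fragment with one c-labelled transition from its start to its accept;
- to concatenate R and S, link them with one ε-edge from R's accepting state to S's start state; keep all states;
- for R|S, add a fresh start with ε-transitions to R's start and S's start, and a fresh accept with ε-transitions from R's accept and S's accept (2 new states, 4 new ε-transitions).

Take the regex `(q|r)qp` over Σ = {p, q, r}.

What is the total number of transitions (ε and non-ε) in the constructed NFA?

10

Building bottom-up:
Each of the 4 symbol leaves contributes 1 transition (1 symbol, 0 ε).
  q|r = 6 transitions (2 symbol, 4 ε)
  (q|r)qp = 10 transitions (4 symbol, 6 ε)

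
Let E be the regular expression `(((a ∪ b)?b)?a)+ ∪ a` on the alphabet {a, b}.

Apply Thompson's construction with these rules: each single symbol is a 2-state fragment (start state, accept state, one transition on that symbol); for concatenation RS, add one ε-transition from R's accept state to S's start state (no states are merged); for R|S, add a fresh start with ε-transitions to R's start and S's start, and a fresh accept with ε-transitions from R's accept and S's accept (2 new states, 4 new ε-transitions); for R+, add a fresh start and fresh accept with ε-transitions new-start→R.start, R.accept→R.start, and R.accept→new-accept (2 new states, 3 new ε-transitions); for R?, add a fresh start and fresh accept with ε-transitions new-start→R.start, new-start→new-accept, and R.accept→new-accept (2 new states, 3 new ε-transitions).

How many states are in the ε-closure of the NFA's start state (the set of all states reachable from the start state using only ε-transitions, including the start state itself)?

Compute the ε-closure size of each fragment's start state recursively; a symbol fragment's start has no outgoing ε-edge, so its closure is just itself (size 1).
  a ∪ b : new start ε-reaches every alternative's start; none of them accept ε, so the new accept is not reached: |closure| = 1 + 1 + 1 = 3
  (a ∪ b)? : |closure| = 1 (new start) + 3 (body) + 1 (new accept, via ε) = 5
  (a ∪ b)?b : the left operand accepts ε, so the closure extends into the next operand (via the concat ε-link); |closure| = 5 + 1 = 6
  ((a ∪ b)?b)? : new start has ε-edges to the inner start and to the new accept, so |closure| = 2 + 6 = 8
  ((a ∪ b)?b)?a : the left operand accepts ε, so the closure extends into the next operand (via the concat ε-link); |closure| = 8 + 1 = 9
  (((a ∪ b)?b)?a)+ : |closure| = 1 + 9 = 10 (the body doesn't accept ε, so the new accept is not reached)
  (((a ∪ b)?b)?a)+ ∪ a : new start ε-reaches every alternative's start; none of them accept ε, so the new accept is not reached: |closure| = 1 + 10 + 1 = 12

12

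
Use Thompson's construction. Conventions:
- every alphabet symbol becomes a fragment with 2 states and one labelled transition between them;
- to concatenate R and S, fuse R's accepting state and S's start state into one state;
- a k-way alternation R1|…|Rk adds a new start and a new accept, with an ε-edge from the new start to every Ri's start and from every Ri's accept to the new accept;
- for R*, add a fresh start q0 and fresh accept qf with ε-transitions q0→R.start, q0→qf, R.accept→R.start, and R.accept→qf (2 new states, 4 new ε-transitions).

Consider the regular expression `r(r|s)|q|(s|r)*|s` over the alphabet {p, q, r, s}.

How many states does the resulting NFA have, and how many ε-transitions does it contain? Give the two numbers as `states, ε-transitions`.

21, 20

By structural recursion:
Each of the 7 symbol leaves contributes 2 states and 0 ε-transitions.
  r|s = 6 states, 4 ε-transitions
  r(r|s) = 7 states, 4 ε-transitions
  s|r = 6 states, 4 ε-transitions
  (s|r)* = 8 states, 8 ε-transitions
  r(r|s)|q|(s|r)*|s = 21 states, 20 ε-transitions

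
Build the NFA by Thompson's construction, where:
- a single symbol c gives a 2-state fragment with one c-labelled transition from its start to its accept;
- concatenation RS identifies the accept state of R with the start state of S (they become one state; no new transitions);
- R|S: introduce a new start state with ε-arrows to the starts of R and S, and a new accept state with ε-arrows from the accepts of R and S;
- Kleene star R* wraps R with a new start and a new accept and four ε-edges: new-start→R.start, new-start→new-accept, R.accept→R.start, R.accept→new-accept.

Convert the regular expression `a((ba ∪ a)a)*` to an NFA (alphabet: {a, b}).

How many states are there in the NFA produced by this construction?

Per subexpression:
Each of the 5 symbol leaves contributes a 2-state fragment.
  ba — 3 states
  ba ∪ a — 7 states
  (ba ∪ a)a — 8 states
  ((ba ∪ a)a)* — 10 states
  a((ba ∪ a)a)* — 11 states

11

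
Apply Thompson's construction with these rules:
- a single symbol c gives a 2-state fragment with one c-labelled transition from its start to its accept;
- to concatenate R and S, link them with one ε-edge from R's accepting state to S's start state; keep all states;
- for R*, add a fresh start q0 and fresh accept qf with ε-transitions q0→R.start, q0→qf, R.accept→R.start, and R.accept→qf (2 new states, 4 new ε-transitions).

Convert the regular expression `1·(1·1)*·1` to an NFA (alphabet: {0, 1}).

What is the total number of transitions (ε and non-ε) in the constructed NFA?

Building bottom-up:
Each of the 4 symbol leaves contributes 1 transition (1 symbol, 0 ε).
  1·1 = 3 transitions (2 symbol, 1 ε)
  (1·1)* = 7 transitions (2 symbol, 5 ε)
  1·(1·1)*·1 = 11 transitions (4 symbol, 7 ε)

11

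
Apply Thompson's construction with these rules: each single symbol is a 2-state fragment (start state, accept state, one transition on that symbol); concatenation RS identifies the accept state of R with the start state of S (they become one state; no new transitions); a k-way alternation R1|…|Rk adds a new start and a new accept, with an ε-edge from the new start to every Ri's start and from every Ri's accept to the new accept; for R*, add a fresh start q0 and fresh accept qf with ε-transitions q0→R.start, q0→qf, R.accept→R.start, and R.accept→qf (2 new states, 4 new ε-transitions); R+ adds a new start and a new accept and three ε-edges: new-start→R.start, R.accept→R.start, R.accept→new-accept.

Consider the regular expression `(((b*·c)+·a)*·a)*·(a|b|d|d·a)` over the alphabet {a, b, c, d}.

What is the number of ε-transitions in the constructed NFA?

Bottom-up over the parse tree:
Each of the 9 symbol leaves contributes 0 ε-transitions.
  b* = 4 ε-transitions
  b*·c = 4 ε-transitions
  (b*·c)+ = 7 ε-transitions
  (b*·c)+·a = 7 ε-transitions
  ((b*·c)+·a)* = 11 ε-transitions
  ((b*·c)+·a)*·a = 11 ε-transitions
  (((b*·c)+·a)*·a)* = 15 ε-transitions
  d·a = 0 ε-transitions
  a|b|d|d·a = 8 ε-transitions
  (((b*·c)+·a)*·a)*·(a|b|d|d·a) = 23 ε-transitions

23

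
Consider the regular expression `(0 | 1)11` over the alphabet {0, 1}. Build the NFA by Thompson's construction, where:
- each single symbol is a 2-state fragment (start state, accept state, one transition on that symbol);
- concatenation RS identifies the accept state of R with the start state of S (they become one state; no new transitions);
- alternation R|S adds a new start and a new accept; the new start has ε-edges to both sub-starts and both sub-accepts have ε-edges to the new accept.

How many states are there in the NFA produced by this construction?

By structural recursion:
Each of the 4 symbol leaves contributes a 2-state fragment.
  0 | 1 = 6 states
  (0 | 1)11 = 8 states

8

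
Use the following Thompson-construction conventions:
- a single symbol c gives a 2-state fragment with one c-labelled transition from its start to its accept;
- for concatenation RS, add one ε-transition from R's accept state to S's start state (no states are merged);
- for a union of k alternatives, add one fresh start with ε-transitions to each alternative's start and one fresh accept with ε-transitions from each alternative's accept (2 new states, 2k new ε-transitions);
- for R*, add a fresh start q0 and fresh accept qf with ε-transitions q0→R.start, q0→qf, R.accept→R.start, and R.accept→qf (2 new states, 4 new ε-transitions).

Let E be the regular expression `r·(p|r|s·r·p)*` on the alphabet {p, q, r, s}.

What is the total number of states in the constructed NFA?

16

Building bottom-up:
Each of the 6 symbol leaves contributes a 2-state fragment.
  s·r·p = 6 states
  p|r|s·r·p = 12 states
  (p|r|s·r·p)* = 14 states
  r·(p|r|s·r·p)* = 16 states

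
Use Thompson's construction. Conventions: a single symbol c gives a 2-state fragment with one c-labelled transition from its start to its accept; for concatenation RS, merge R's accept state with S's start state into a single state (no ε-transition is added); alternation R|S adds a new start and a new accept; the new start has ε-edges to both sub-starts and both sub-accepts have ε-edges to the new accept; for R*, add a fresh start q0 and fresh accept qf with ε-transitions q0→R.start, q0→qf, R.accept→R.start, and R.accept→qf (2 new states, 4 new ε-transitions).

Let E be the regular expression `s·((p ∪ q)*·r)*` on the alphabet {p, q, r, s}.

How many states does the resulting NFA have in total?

Per subexpression:
Each of the 4 symbol leaves contributes a 2-state fragment.
  p ∪ q : 6 states
  (p ∪ q)* : 8 states
  (p ∪ q)*·r : 9 states
  ((p ∪ q)*·r)* : 11 states
  s·((p ∪ q)*·r)* : 12 states

12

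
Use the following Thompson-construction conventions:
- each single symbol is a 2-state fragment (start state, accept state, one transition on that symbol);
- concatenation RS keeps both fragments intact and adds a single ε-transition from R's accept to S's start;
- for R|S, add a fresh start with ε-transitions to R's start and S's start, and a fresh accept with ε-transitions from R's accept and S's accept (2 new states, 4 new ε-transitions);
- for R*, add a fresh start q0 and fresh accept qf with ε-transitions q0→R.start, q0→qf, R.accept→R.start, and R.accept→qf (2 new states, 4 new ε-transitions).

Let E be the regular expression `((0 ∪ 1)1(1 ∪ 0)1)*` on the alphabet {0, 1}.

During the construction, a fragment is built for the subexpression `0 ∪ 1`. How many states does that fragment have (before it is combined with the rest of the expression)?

6

Fragment for `0 ∪ 1`:
Each of the 2 symbol leaves contributes a 2-state fragment.
  0 ∪ 1 — 6 states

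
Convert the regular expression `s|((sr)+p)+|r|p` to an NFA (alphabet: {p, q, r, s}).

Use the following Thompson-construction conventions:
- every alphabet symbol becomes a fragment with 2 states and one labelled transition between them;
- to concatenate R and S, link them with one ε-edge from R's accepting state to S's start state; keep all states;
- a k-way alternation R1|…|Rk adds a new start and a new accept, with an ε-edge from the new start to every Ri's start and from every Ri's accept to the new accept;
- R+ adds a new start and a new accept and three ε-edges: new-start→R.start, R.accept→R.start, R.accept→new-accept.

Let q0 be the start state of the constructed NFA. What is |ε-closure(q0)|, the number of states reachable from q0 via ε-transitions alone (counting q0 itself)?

7

Compute the ε-closure size of each fragment's start state recursively; a symbol fragment's start has no outgoing ε-edge, so its closure is just itself (size 1).
  sr — |closure| equals the left operand's closure size = 1 (its accept is not ε-reachable, so the closure stops there)
  (sr)+ — new start ε-reaches only the body's start; the new accept needs a symbol first: |closure| = 1 + 1 = 2
  (sr)+p — |closure| equals the left operand's closure size = 2 (its accept is not ε-reachable, so the closure stops there)
  ((sr)+p)+ — |closure| = 1 + 2 = 3 (the body doesn't accept ε, so the new accept is not reached)
  s|((sr)+p)+|r|p — |closure| = 1 + 1 + 3 + 1 + 1 = 7 (the new accept is not ε-reachable since no branch accepts ε)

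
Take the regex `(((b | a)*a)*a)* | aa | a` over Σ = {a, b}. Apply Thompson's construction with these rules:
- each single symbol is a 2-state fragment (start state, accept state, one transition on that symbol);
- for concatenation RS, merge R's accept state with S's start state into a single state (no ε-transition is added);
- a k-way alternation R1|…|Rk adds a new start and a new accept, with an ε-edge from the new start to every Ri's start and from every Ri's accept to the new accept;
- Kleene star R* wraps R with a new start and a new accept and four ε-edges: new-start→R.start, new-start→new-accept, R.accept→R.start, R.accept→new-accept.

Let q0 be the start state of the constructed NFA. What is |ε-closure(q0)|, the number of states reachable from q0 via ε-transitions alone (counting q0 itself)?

13

Work bottom-up. For each fragment F, track |ε-closure(F.start)| and whether F's accept lies in that closure (i.e. whether F accepts ε). A single-symbol fragment has closure size 1 and does not accept ε.
  b | a → new start ε-reaches every alternative's start; none of them accept ε, so the new accept is not reached: |closure| = 1 + 1 + 1 = 3
  (b | a)* → the star's fresh start ε-reaches both the body's start and the fresh accept: |closure| = 2 + 3 = 5
  (b | a)*a → the left operand accepts ε, so the closure extends into the next operand (the shared merged state is already counted); |closure| = 5 + (1−1) = 5
  ((b | a)*a)* → |closure| = 1 (new start) + 5 (body) + 1 (new accept) = 7
  ((b | a)*a)*a → |closure| = 7 + (1−1) = 7 (closure spills across the concat boundary because the left factor accepts ε)
  (((b | a)*a)*a)* → new start has ε-edges to the inner start and to the new accept, so |closure| = 2 + 7 = 9
  aa → same as the first factor's closure: |closure| = 1
  (((b | a)*a)*a)* | aa | a → new start ε-reaches every alternative's start; at least one alternative accepts ε, so the union's new accept is reached too: |closure| = 1 + 9 + 1 + 1 + 1 = 13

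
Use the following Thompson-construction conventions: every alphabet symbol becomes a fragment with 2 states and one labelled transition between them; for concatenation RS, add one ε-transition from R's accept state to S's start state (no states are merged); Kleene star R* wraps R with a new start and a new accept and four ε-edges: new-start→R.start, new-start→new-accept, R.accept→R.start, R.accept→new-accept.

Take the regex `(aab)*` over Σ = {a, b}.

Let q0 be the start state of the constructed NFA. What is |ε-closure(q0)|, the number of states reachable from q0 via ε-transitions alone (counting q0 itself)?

3

Work bottom-up. For each fragment F, track |ε-closure(F.start)| and whether F's accept lies in that closure (i.e. whether F accepts ε). A single-symbol fragment has closure size 1 and does not accept ε.
  aab : same as the first factor's closure: C = 1
  (aab)* : new start has ε-edges to the inner start and to the new accept, so C = 2 + 1 = 3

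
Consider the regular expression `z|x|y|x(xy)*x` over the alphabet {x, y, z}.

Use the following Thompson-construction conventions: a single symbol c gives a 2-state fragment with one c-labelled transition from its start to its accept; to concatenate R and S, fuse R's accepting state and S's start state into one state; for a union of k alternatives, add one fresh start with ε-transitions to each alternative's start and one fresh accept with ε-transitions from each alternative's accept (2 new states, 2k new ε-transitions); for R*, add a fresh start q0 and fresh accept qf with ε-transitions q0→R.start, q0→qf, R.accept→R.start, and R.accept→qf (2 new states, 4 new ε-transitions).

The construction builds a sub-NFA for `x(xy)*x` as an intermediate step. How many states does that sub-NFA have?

Fragment for `x(xy)*x`:
Each of the 4 symbol leaves contributes a 2-state fragment.
  xy → 3 states
  (xy)* → 5 states
  x(xy)*x → 7 states

7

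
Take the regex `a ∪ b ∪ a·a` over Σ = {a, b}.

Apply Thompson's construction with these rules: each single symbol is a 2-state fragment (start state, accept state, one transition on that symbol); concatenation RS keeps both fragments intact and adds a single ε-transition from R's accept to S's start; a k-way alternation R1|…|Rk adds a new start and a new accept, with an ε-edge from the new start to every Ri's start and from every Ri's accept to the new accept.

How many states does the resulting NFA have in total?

10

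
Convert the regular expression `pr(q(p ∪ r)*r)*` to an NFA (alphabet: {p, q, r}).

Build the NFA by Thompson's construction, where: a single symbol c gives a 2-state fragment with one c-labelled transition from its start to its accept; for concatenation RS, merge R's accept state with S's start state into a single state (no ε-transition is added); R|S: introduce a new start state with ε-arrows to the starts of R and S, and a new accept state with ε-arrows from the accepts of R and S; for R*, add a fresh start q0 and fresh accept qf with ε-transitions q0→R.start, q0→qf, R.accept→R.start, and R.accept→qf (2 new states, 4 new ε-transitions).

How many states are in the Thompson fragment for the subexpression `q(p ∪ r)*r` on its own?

Fragment for `q(p ∪ r)*r`:
Each of the 4 symbol leaves contributes a 2-state fragment.
  p ∪ r = 6 states
  (p ∪ r)* = 8 states
  q(p ∪ r)*r = 10 states

10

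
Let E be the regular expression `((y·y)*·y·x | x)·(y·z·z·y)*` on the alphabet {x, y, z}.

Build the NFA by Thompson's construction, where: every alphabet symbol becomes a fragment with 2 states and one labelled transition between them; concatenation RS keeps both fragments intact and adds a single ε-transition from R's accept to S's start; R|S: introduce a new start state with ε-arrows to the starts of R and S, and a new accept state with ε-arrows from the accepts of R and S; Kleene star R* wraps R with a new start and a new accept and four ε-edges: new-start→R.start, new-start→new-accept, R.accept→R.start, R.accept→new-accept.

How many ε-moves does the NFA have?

Recursing over subexpressions:
Each of the 9 symbol leaves contributes 0 ε-transitions.
  y·y = 1 ε-transition
  (y·y)* = 5 ε-transitions
  (y·y)*·y·x = 7 ε-transitions
  (y·y)*·y·x | x = 11 ε-transitions
  y·z·z·y = 3 ε-transitions
  (y·z·z·y)* = 7 ε-transitions
  ((y·y)*·y·x | x)·(y·z·z·y)* = 19 ε-transitions

19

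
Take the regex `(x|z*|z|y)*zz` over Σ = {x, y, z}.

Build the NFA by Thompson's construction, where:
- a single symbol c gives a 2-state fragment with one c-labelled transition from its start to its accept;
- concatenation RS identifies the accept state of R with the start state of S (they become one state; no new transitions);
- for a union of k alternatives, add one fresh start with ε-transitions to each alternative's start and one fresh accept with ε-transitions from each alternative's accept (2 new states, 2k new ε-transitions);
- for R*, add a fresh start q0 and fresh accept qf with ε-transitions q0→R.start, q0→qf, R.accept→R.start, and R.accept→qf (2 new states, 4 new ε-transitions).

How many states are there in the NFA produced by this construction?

16

By structural recursion:
Each of the 6 symbol leaves contributes a 2-state fragment.
  z* → 4 states
  x|z*|z|y → 12 states
  (x|z*|z|y)* → 14 states
  (x|z*|z|y)*zz → 16 states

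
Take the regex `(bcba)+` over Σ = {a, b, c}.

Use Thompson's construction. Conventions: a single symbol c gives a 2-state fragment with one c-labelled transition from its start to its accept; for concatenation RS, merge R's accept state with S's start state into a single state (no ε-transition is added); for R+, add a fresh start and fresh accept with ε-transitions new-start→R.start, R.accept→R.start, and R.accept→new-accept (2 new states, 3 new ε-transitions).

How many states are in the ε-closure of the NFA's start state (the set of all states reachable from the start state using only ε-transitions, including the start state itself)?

2

Work bottom-up. For each fragment F, track |ε-closure(F.start)| and whether F's accept lies in that closure (i.e. whether F accepts ε). A single-symbol fragment has closure size 1 and does not accept ε.
  bcba → same as the first factor's closure: |ε-closure| = 1
  (bcba)+ → |ε-closure| = 1 + 1 = 2 (the body doesn't accept ε, so the new accept is not reached)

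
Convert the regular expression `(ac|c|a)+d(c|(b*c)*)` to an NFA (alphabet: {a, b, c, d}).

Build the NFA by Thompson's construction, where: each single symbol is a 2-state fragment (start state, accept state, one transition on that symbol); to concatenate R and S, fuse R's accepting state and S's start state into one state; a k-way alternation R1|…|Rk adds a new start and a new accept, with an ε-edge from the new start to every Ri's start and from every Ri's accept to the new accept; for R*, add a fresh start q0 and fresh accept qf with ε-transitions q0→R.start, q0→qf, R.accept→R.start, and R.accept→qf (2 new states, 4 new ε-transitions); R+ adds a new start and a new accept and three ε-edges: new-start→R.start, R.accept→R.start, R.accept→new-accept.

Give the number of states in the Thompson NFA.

Bottom-up over the parse tree:
Each of the 8 symbol leaves contributes a 2-state fragment.
  ac = 3 states
  ac|c|a = 9 states
  (ac|c|a)+ = 11 states
  b* = 4 states
  b*c = 5 states
  (b*c)* = 7 states
  c|(b*c)* = 11 states
  (ac|c|a)+d(c|(b*c)*) = 22 states

22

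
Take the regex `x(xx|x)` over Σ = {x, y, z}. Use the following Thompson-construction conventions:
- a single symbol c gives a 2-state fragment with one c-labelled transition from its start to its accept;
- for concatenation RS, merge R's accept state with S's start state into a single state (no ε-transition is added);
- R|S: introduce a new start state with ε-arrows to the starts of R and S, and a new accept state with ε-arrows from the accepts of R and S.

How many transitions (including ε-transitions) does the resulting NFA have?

8

Bottom-up over the parse tree:
Each of the 4 symbol leaves contributes 1 transition (1 symbol, 0 ε).
  xx — 2 transitions (2 symbol, 0 ε)
  xx|x — 7 transitions (3 symbol, 4 ε)
  x(xx|x) — 8 transitions (4 symbol, 4 ε)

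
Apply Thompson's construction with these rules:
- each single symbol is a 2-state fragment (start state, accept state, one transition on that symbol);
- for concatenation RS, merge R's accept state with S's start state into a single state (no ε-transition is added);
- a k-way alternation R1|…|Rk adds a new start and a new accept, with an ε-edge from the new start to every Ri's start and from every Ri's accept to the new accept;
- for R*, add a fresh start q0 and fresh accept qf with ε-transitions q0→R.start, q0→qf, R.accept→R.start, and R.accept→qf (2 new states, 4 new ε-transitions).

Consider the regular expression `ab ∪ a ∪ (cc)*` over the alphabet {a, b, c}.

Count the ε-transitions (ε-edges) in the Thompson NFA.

10

Per subexpression:
Each of the 5 symbol leaves contributes 0 ε-transitions.
  ab : 0 ε-transitions
  cc : 0 ε-transitions
  (cc)* : 4 ε-transitions
  ab ∪ a ∪ (cc)* : 10 ε-transitions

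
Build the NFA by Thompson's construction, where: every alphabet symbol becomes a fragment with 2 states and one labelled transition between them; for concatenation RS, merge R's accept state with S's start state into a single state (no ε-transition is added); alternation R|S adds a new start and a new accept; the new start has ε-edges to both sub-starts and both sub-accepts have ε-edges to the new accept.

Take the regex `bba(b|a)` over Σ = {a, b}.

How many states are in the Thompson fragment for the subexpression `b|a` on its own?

6

Fragment for `b|a`:
Each of the 2 symbol leaves contributes a 2-state fragment.
  b|a = 6 states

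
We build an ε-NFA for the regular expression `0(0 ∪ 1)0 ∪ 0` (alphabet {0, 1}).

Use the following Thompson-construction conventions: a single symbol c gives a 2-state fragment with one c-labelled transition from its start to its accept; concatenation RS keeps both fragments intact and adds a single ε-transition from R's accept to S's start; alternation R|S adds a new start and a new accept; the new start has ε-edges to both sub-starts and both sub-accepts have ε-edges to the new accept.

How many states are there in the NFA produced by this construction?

14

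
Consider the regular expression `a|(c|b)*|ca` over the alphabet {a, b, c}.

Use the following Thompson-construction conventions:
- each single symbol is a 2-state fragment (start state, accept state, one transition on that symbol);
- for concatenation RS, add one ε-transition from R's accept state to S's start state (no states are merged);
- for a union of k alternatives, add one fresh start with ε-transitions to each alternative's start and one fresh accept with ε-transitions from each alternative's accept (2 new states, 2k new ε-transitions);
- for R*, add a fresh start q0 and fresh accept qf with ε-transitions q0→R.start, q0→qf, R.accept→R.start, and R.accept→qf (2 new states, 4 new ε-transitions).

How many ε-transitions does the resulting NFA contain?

By structural recursion:
Each of the 5 symbol leaves contributes 0 ε-transitions.
  c|b — 4 ε-transitions
  (c|b)* — 8 ε-transitions
  ca — 1 ε-transition
  a|(c|b)*|ca — 15 ε-transitions

15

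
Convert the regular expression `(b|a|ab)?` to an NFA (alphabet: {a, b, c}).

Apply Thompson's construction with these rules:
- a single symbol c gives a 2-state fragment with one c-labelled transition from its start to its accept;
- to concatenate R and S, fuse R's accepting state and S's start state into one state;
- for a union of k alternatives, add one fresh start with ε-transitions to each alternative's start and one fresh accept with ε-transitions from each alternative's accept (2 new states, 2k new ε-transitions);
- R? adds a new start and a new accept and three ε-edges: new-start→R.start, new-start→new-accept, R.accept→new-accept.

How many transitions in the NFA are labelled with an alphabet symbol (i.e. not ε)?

4

Building bottom-up:
Each of the 4 symbol leaves contributes exactly 1 symbol transition.
  ab : 2 symbol transitions
  b|a|ab : 4 symbol transitions
  (b|a|ab)? : 4 symbol transitions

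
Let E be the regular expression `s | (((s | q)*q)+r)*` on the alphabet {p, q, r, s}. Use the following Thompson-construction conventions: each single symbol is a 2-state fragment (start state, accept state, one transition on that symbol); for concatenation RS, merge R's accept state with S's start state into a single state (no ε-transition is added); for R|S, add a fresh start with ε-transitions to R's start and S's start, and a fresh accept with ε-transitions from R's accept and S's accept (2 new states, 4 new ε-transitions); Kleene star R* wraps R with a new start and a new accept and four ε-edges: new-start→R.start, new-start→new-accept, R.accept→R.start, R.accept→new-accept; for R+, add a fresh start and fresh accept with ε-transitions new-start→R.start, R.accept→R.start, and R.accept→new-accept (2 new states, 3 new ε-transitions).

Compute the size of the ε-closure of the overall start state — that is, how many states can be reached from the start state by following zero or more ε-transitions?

11

Compute the ε-closure size of each fragment's start state recursively; a symbol fragment's start has no outgoing ε-edge, so its closure is just itself (size 1).
  s | q → |ε-closure| = 1 + 1 + 1 = 3 (the new accept is not ε-reachable since no branch accepts ε)
  (s | q)* → new start has ε-edges to the inner start and to the new accept, so |ε-closure| = 2 + 3 = 5
  (s | q)*q → the left operand accepts ε, so the closure extends into the next operand (the shared merged state is already counted); |ε-closure| = 5 + (1−1) = 5
  ((s | q)*q)+ → |ε-closure| = 1 + 5 = 6 (the body doesn't accept ε, so the new accept is not reached)
  ((s | q)*q)+r → |ε-closure| equals the left operand's closure size = 6 (its accept is not ε-reachable, so the closure stops there)
  (((s | q)*q)+r)* → the star's fresh start ε-reaches both the body's start and the fresh accept: |ε-closure| = 2 + 6 = 8
  s | (((s | q)*q)+r)* → |ε-closure| = 1 (new start) + (1 + 8) + 1 (new accept, since some branch ε-reaches its own accept) = 11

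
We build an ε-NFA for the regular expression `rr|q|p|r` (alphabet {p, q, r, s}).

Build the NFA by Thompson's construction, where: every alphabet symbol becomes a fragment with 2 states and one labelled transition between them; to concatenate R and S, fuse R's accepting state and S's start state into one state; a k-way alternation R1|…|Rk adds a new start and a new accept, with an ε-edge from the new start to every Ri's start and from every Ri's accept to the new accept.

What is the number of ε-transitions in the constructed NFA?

8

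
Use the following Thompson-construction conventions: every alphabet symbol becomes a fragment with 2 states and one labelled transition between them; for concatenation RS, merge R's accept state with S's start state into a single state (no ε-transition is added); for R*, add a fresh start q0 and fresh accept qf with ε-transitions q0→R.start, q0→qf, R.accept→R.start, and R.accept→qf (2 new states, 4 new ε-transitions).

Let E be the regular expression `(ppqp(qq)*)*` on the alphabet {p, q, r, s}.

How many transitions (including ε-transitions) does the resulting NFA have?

14

Recursing over subexpressions:
Each of the 6 symbol leaves contributes 1 transition (1 symbol, 0 ε).
  qq → 2 transitions (2 symbol, 0 ε)
  (qq)* → 6 transitions (2 symbol, 4 ε)
  ppqp(qq)* → 10 transitions (6 symbol, 4 ε)
  (ppqp(qq)*)* → 14 transitions (6 symbol, 8 ε)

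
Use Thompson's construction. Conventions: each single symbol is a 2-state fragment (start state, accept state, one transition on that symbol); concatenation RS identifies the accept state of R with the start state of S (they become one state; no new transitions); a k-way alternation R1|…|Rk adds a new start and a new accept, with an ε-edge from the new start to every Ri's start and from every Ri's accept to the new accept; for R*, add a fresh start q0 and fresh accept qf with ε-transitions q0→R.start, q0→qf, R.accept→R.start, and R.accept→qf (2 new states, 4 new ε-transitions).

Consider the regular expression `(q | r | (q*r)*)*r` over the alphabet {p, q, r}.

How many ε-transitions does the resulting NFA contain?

18

Per subexpression:
Each of the 5 symbol leaves contributes 0 ε-transitions.
  q* = 4 ε-transitions
  q*r = 4 ε-transitions
  (q*r)* = 8 ε-transitions
  q | r | (q*r)* = 14 ε-transitions
  (q | r | (q*r)*)* = 18 ε-transitions
  (q | r | (q*r)*)*r = 18 ε-transitions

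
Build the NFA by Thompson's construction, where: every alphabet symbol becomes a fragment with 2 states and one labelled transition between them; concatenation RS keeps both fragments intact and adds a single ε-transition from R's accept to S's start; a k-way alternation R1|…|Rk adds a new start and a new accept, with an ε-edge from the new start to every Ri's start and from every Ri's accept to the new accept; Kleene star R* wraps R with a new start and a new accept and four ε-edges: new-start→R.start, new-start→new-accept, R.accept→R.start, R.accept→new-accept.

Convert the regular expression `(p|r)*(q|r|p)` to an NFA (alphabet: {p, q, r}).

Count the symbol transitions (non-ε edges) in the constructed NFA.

5

Per subexpression:
Each of the 5 symbol leaves contributes exactly 1 symbol transition.
  p|r : 2 symbol transitions
  (p|r)* : 2 symbol transitions
  q|r|p : 3 symbol transitions
  (p|r)*(q|r|p) : 5 symbol transitions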